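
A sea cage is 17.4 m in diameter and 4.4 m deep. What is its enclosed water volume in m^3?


r = d/2 = 17.4/2 = 8.7 m
Base area = pi*r^2 = pi*8.7^2 = 237.78715 m^2
Volume = 237.78715 * 4.4 = 1046.26 m^3

1046.26 m^3


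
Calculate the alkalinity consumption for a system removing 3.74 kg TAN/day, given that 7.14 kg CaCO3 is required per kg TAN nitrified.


Alkalinity factor: 7.14 kg CaCO3 consumed per kg TAN nitrified
alk = 3.74 kg TAN * 7.14 = 26.7036 kg CaCO3/day

26.7036 kg CaCO3/day


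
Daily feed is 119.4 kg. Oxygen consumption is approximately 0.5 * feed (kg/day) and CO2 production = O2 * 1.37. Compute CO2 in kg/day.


O2 = 119.4 * 0.5 = 59.7
CO2 = 59.7 * 1.37 = 81.789

81.789 kg/day


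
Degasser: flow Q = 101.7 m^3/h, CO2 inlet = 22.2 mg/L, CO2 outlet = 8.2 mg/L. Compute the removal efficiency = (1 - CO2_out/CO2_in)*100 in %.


CO2_out / CO2_in = 8.2 / 22.2 = 0.36936937
Fraction remaining = 0.36936937
efficiency = (1 - 0.36936937) * 100 = 63.0631 %

63.0631 %


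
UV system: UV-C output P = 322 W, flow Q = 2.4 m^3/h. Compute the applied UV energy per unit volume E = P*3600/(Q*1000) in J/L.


Energy delivered per hour = 322 W * 3600 s = 1159200 J/h
Volume treated per hour = 2.4 m^3/h * 1000 = 2400 L/h
dose = 1159200 / 2400 = 483 J/L

483 J/L


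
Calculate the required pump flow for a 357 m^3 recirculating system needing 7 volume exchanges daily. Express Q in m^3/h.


Daily recirculation volume = 357 m^3 * 7 = 2499 m^3/day
Flow rate Q = daily volume / 24 h = 2499 / 24 = 104.125 m^3/h

104.125 m^3/h


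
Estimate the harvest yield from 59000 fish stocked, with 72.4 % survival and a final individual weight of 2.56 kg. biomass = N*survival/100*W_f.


Survivors = 59000 * 72.4/100 = 42716 fish
Harvest biomass = survivors * W_f = 42716 * 2.56 = 109352.96 kg

109352.96 kg


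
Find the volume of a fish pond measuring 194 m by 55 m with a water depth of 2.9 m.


Base area = L * W = 194 * 55 = 10670 m^2
Volume = area * depth = 10670 * 2.9 = 30943 m^3

30943 m^3


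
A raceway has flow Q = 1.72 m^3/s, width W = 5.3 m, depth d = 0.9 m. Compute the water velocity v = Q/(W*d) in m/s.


Cross-sectional area = W * d = 5.3 * 0.9 = 4.77 m^2
Velocity = Q / A = 1.72 / 4.77 = 0.360587 m/s

0.360587 m/s


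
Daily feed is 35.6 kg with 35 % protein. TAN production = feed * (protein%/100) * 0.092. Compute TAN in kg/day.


Protein in feed = 35.6 * 35/100 = 12.46 kg/day
TAN = protein * 0.092 = 12.46 * 0.092 = 1.14632 kg/day

1.14632 kg/day


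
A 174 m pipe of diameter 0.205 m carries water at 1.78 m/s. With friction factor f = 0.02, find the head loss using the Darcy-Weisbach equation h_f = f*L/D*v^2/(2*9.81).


v^2 = 1.78^2 = 3.1684 m^2/s^2
L/D = 174/0.205 = 848.78049
h_f = f*(L/D)*v^2/(2g) = 0.02 * 848.78049 * 3.1684 / 19.62 = 2.74136 m

2.74136 m


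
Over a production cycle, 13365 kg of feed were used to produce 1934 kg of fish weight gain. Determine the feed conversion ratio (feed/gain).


FCR = feed consumed / weight gained
FCR = 13365 kg / 1934 kg = 6.91055

6.91055


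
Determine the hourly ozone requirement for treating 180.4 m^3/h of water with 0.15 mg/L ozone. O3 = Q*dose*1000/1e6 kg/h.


O3 demand (mg/h) = Q * dose * 1000 = 180.4 * 0.15 * 1000 = 27060 mg/h
Convert mg to kg: 27060 / 1e6 = 0.02706 kg/h

0.02706 kg/h


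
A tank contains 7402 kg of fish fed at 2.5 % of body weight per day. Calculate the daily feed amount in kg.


Feeding rate fraction = 2.5% / 100 = 0.025
Daily feed = 7402 kg * 0.025 = 185.05 kg/day

185.05 kg/day


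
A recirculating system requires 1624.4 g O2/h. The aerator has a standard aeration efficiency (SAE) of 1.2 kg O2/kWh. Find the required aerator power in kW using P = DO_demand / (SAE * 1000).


SAE in g O2/kWh = 1.2 * 1000 = 1200 g/kWh
P = DO_demand / SAE_g = 1624.4 / 1200 = 1.35367 kW

1.35367 kW


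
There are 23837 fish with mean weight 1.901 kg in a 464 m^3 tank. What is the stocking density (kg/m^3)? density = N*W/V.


Total biomass = 23837 fish * 1.901 kg = 45314.137 kg
Density = total biomass / volume = 45314.137 / 464 = 97.6598 kg/m^3

97.6598 kg/m^3


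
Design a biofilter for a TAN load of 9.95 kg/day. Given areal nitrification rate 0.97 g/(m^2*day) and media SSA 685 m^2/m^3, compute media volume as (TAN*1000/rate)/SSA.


A = 9.95*1000 / 0.97 = 10257.732 m^2
V = 10257.732 / 685 = 14.9748

14.9748 m^3


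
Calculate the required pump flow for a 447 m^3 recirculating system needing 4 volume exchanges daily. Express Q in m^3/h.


Daily recirculation volume = 447 m^3 * 4 = 1788 m^3/day
Flow rate Q = daily volume / 24 h = 1788 / 24 = 74.5 m^3/h

74.5 m^3/h


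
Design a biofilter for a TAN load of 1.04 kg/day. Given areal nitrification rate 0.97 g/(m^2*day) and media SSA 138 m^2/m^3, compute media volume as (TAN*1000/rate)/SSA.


A = 1.04*1000 / 0.97 = 1072.1649 m^2
V = 1072.1649 / 138 = 7.76931

7.76931 m^3


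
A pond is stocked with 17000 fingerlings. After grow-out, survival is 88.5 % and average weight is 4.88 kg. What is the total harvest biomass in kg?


Survivors = 17000 * 88.5/100 = 15045 fish
Harvest biomass = survivors * W_f = 15045 * 4.88 = 73419.6 kg

73419.6 kg


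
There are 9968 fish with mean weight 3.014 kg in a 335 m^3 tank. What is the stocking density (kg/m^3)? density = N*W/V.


Total biomass = 9968 fish * 3.014 kg = 30043.552 kg
Density = total biomass / volume = 30043.552 / 335 = 89.6822 kg/m^3

89.6822 kg/m^3


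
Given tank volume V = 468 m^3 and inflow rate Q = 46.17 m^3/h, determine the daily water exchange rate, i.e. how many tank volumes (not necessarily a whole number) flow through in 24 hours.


Daily flow volume = 46.17 m^3/h * 24 h = 1108.08 m^3/day
Exchanges = daily flow / tank volume = 1108.08 / 468 = 2.36769 exchanges/day

2.36769 exchanges/day


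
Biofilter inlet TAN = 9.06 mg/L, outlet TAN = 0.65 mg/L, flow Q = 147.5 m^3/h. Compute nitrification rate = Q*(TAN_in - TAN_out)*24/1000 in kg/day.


Concentration drop: TAN_in - TAN_out = 9.06 - 0.65 = 8.41 mg/L
Hourly TAN removed = Q * dTAN = 147.5 m^3/h * 8.41 mg/L = 1240.475 g/h  (m^3/h * mg/L = g/h)
Daily TAN removed = 1240.475 * 24 = 29771.4 g/day
Convert to kg/day: 29771.4 / 1000 = 29.7714 kg/day

29.7714 kg/day


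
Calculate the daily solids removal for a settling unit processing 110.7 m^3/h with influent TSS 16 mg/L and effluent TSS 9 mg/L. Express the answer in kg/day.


Concentration drop: TSS_in - TSS_out = 16 - 9 = 7 mg/L
Hourly solids removed = Q * dTSS = 110.7 m^3/h * 7 mg/L = 774.9 g/h  (m^3/h * mg/L = g/h)
Daily solids removed = 774.9 * 24 = 18597.6 g/day
Convert g to kg: 18597.6 / 1000 = 18.5976 kg/day

18.5976 kg/day


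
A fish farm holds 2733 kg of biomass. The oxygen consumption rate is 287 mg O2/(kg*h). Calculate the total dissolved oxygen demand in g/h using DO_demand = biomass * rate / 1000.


Total O2 consumption (mg/h) = 2733 kg * 287 mg/(kg*h) = 784371 mg/h
Convert to g/h: 784371 / 1000 = 784.371 g/h

784.371 g/h


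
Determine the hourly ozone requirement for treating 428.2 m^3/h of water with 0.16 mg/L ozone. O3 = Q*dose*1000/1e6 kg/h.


O3 demand (mg/h) = Q * dose * 1000 = 428.2 * 0.16 * 1000 = 68512 mg/h
Convert mg to kg: 68512 / 1e6 = 0.068512 kg/h

0.068512 kg/h


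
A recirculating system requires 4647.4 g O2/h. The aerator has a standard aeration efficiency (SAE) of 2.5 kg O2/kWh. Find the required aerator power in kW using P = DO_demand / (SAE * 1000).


SAE in g O2/kWh = 2.5 * 1000 = 2500 g/kWh
P = DO_demand / SAE_g = 4647.4 / 2500 = 1.85896 kW

1.85896 kW


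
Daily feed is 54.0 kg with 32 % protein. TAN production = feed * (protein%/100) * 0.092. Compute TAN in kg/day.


Protein in feed = 54.0 * 32/100 = 17.28 kg/day
TAN = protein * 0.092 = 17.28 * 0.092 = 1.58976 kg/day

1.58976 kg/day


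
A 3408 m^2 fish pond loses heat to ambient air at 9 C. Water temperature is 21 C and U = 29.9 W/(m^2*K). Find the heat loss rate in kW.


Temperature difference dT = 21 - 9 = 12 K
Heat loss (W) = U * A * dT = 29.9 * 3408 * 12 = 1222790.4 W
Convert to kW: 1222790.4 / 1000 = 1222.7904 kW

1222.7904 kW


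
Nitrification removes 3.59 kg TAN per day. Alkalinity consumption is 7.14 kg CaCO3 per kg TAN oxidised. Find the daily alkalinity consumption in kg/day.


Alkalinity factor: 7.14 kg CaCO3 consumed per kg TAN nitrified
alk = 3.59 kg TAN * 7.14 = 25.6326 kg CaCO3/day

25.6326 kg CaCO3/day


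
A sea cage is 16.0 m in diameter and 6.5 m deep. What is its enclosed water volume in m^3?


r = d/2 = 16.0/2 = 8 m
Base area = pi*r^2 = pi*8^2 = 201.06193 m^2
Volume = 201.06193 * 6.5 = 1306.9 m^3

1306.9 m^3


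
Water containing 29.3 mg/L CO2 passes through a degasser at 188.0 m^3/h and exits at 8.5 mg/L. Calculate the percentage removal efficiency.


CO2_out / CO2_in = 8.5 / 29.3 = 0.29010239
Fraction remaining = 0.29010239
efficiency = (1 - 0.29010239) * 100 = 70.9898 %

70.9898 %


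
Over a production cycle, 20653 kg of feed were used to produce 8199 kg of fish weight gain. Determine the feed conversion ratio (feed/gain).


FCR = feed consumed / weight gained
FCR = 20653 kg / 8199 kg = 2.51897

2.51897


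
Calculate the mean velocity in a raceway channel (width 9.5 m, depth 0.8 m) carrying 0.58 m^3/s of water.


Cross-sectional area = W * d = 9.5 * 0.8 = 7.6 m^2
Velocity = Q / A = 0.58 / 7.6 = 0.0763158 m/s

0.0763158 m/s


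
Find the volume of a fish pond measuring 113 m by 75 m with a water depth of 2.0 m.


Base area = L * W = 113 * 75 = 8475 m^2
Volume = area * depth = 8475 * 2.0 = 16950 m^3

16950 m^3


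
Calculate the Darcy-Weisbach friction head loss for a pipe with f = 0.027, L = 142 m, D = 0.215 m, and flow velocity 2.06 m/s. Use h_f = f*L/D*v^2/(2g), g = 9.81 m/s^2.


v^2 = 2.06^2 = 4.2436 m^2/s^2
L/D = 142/0.215 = 660.46512
h_f = f*(L/D)*v^2/(2g) = 0.027 * 660.46512 * 4.2436 / 19.62 = 3.857 m

3.857 m


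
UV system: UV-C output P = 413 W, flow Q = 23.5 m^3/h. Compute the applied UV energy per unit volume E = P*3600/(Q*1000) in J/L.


Energy delivered per hour = 413 W * 3600 s = 1486800 J/h
Volume treated per hour = 23.5 m^3/h * 1000 = 23500 L/h
dose = 1486800 / 23500 = 63.2681 J/L

63.2681 J/L


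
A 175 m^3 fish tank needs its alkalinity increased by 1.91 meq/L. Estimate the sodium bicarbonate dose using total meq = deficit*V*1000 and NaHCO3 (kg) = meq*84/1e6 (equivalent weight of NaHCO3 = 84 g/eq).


Tank volume in L = 175 m^3 * 1000 = 175000 L
Total meq required = 1.91 meq/L * 175000 L = 334250 meq
NaHCO3 mass = 334250 meq * 84 mg/meq / 1e6 = 28.077 kg

28.077 kg


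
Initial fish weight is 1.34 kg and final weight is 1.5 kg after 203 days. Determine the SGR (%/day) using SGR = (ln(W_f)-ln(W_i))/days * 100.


ln(W_f) = ln(1.5) = 0.40546511
ln(W_i) = ln(1.34) = 0.29266961
ln(W_f) - ln(W_i) = 0.40546511 - 0.29266961 = 0.1127955
SGR = 0.1127955 / 203 * 100 = 0.0555643 %/day

0.0555643 %/day


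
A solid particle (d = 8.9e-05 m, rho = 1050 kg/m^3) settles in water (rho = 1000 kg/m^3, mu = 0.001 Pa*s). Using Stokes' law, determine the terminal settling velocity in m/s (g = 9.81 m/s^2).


Density difference: rho_p - rho_f = 1050 - 1000 = 50 kg/m^3
d^2 = (8.9e-05)^2 = 7.921e-09 m^2
Numerator = (rho_p - rho_f) * g * d^2 = 50 * 9.81 * 7.921e-09 = 3.8852505e-06
Denominator = 18 * mu = 18 * 0.001 = 0.018
v_s = 3.8852505e-06 / 0.018 = 2.15847e-04 m/s
Check: Re = rho_f * v_s * d / mu = 1000 * 2.15847e-04 * 8.9e-05 / 0.001 = 0.0192 < 1, so Stokes' law applies.

2.15847e-04 m/s


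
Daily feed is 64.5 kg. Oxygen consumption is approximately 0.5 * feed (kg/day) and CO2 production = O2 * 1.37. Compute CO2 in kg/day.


O2 = 64.5 * 0.5 = 32.25
CO2 = 32.25 * 1.37 = 44.1825

44.1825 kg/day


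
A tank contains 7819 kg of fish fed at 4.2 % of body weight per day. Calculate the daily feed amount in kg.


Feeding rate fraction = 4.2% / 100 = 0.042
Daily feed = 7819 kg * 0.042 = 328.398 kg/day

328.398 kg/day


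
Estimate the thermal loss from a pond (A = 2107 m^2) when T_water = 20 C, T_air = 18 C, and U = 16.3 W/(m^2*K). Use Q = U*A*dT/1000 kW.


Temperature difference dT = 20 - 18 = 2 K
Heat loss (W) = U * A * dT = 16.3 * 2107 * 2 = 68688.2 W
Convert to kW: 68688.2 / 1000 = 68.6882 kW

68.6882 kW


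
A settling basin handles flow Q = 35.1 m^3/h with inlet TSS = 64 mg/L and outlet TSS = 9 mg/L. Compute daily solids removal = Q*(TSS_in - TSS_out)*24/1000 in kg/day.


Concentration drop: TSS_in - TSS_out = 64 - 9 = 55 mg/L
Hourly solids removed = Q * dTSS = 35.1 m^3/h * 55 mg/L = 1930.5 g/h  (m^3/h * mg/L = g/h)
Daily solids removed = 1930.5 * 24 = 46332 g/day
Convert g to kg: 46332 / 1000 = 46.332 kg/day

46.332 kg/day


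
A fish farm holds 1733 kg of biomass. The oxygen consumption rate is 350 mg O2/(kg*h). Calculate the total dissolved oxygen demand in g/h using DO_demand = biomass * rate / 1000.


Total O2 consumption (mg/h) = 1733 kg * 350 mg/(kg*h) = 606550 mg/h
Convert to g/h: 606550 / 1000 = 606.55 g/h

606.55 g/h


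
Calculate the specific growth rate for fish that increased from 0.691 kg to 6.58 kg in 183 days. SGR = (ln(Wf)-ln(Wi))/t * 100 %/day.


ln(W_f) = ln(6.58) = 1.8840347
ln(W_i) = ln(0.691) = -0.36961546
ln(W_f) - ln(W_i) = 1.8840347 - -0.36961546 = 2.2536502
SGR = 2.2536502 / 183 * 100 = 1.2315 %/day

1.2315 %/day


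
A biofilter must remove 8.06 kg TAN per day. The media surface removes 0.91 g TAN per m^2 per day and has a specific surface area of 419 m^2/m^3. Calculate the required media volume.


A = 8.06*1000 / 0.91 = 8857.1429 m^2
V = 8857.1429 / 419 = 21.1388

21.1388 m^3


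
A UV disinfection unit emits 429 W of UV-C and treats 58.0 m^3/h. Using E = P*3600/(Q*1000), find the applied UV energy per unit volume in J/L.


Energy delivered per hour = 429 W * 3600 s = 1544400 J/h
Volume treated per hour = 58.0 m^3/h * 1000 = 58000 L/h
dose = 1544400 / 58000 = 26.6276 J/L

26.6276 J/L


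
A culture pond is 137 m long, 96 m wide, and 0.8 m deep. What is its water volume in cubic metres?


Base area = L * W = 137 * 96 = 13152 m^2
Volume = area * depth = 13152 * 0.8 = 10521.6 m^3

10521.6 m^3


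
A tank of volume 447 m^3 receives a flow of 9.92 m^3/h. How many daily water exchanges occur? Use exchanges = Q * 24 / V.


Daily flow volume = 9.92 m^3/h * 24 h = 238.08 m^3/day
Exchanges = daily flow / tank volume = 238.08 / 447 = 0.532617 exchanges/day

0.532617 exchanges/day


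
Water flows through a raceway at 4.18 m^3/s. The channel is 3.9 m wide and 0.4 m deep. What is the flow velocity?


Cross-sectional area = W * d = 3.9 * 0.4 = 1.56 m^2
Velocity = Q / A = 4.18 / 1.56 = 2.67949 m/s

2.67949 m/s


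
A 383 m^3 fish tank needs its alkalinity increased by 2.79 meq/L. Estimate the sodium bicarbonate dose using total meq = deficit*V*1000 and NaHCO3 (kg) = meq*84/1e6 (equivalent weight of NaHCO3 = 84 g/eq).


Tank volume in L = 383 m^3 * 1000 = 383000 L
Total meq required = 2.79 meq/L * 383000 L = 1068570 meq
NaHCO3 mass = 1068570 meq * 84 mg/meq / 1e6 = 89.7599 kg

89.7599 kg


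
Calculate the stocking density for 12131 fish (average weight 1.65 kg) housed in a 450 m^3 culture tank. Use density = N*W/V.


Total biomass = 12131 fish * 1.65 kg = 20016.15 kg
Density = total biomass / volume = 20016.15 / 450 = 44.4803 kg/m^3

44.4803 kg/m^3


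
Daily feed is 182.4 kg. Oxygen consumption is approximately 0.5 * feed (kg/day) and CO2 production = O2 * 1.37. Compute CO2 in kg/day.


O2 = 182.4 * 0.5 = 91.2
CO2 = 91.2 * 1.37 = 124.944

124.944 kg/day


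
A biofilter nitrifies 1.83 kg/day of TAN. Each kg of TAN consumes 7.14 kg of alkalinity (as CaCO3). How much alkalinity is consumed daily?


Alkalinity factor: 7.14 kg CaCO3 consumed per kg TAN nitrified
alk = 1.83 kg TAN * 7.14 = 13.0662 kg CaCO3/day

13.0662 kg CaCO3/day


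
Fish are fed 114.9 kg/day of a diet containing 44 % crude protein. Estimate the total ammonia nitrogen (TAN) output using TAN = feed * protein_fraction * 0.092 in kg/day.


Protein in feed = 114.9 * 44/100 = 50.556 kg/day
TAN = protein * 0.092 = 50.556 * 0.092 = 4.651152 kg/day

4.651152 kg/day


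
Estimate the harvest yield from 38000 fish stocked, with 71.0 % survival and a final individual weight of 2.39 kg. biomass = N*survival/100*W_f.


Survivors = 38000 * 71.0/100 = 26980 fish
Harvest biomass = survivors * W_f = 26980 * 2.39 = 64482.2 kg

64482.2 kg


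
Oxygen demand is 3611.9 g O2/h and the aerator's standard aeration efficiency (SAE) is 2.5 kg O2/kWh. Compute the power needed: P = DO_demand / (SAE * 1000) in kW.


SAE in g O2/kWh = 2.5 * 1000 = 2500 g/kWh
P = DO_demand / SAE_g = 3611.9 / 2500 = 1.44476 kW

1.44476 kW


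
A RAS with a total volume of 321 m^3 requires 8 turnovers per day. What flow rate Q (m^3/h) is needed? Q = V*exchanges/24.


Daily recirculation volume = 321 m^3 * 8 = 2568 m^3/day
Flow rate Q = daily volume / 24 h = 2568 / 24 = 107 m^3/h

107 m^3/h


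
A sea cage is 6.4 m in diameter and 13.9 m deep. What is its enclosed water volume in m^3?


r = d/2 = 6.4/2 = 3.2 m
Base area = pi*r^2 = pi*3.2^2 = 32.169909 m^2
Volume = 32.169909 * 13.9 = 447.162 m^3

447.162 m^3


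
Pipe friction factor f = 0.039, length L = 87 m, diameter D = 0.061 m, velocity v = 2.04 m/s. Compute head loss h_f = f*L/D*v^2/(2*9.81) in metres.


v^2 = 2.04^2 = 4.1616 m^2/s^2
L/D = 87/0.061 = 1426.2295
h_f = f*(L/D)*v^2/(2g) = 0.039 * 1426.2295 * 4.1616 / 19.62 = 11.7982 m

11.7982 m


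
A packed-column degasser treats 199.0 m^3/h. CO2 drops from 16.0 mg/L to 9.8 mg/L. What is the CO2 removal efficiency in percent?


CO2_out / CO2_in = 9.8 / 16.0 = 0.6125
Fraction remaining = 0.6125
efficiency = (1 - 0.6125) * 100 = 38.75 %

38.75 %


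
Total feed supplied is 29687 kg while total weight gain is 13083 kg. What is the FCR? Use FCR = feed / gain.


FCR = feed consumed / weight gained
FCR = 29687 kg / 13083 kg = 2.26913

2.26913


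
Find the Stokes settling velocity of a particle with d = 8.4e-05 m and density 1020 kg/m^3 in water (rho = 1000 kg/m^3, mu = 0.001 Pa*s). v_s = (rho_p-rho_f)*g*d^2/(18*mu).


Density difference: rho_p - rho_f = 1020 - 1000 = 20 kg/m^3
d^2 = (8.4e-05)^2 = 7.056e-09 m^2
Numerator = (rho_p - rho_f) * g * d^2 = 20 * 9.81 * 7.056e-09 = 1.3843872e-06
Denominator = 18 * mu = 18 * 0.001 = 0.018
v_s = 1.3843872e-06 / 0.018 = 7.69104e-05 m/s
Check: Re = rho_f * v_s * d / mu = 1000 * 7.69104e-05 * 8.4e-05 / 0.001 = 0.00646 < 1, so Stokes' law applies.

7.69104e-05 m/s


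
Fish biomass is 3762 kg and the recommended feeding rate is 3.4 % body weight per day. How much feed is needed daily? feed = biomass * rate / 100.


Feeding rate fraction = 3.4% / 100 = 0.034
Daily feed = 3762 kg * 0.034 = 127.908 kg/day

127.908 kg/day


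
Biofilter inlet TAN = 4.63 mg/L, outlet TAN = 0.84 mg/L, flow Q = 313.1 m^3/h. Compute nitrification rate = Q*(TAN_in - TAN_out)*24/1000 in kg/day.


Concentration drop: TAN_in - TAN_out = 4.63 - 0.84 = 3.79 mg/L
Hourly TAN removed = Q * dTAN = 313.1 m^3/h * 3.79 mg/L = 1186.649 g/h  (m^3/h * mg/L = g/h)
Daily TAN removed = 1186.649 * 24 = 28479.576 g/day
Convert to kg/day: 28479.576 / 1000 = 28.479576 kg/day

28.479576 kg/day


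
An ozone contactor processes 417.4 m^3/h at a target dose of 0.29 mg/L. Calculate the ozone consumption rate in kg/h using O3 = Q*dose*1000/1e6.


O3 demand (mg/h) = Q * dose * 1000 = 417.4 * 0.29 * 1000 = 121046 mg/h
Convert mg to kg: 121046 / 1e6 = 0.121046 kg/h

0.121046 kg/h


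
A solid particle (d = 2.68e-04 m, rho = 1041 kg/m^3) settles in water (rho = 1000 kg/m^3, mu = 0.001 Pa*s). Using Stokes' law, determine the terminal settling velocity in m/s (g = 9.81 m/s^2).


Density difference: rho_p - rho_f = 1041 - 1000 = 41 kg/m^3
d^2 = (2.68e-04)^2 = 7.1824e-08 m^2
Numerator = (rho_p - rho_f) * g * d^2 = 41 * 9.81 * 7.1824e-08 = 2.8888331e-05
Denominator = 18 * mu = 18 * 0.001 = 0.018
v_s = 2.8888331e-05 / 0.018 = 0.00160491 m/s
Check: Re = rho_f * v_s * d / mu = 1000 * 0.00160491 * 2.68e-04 / 0.001 = 0.43 < 1, so Stokes' law applies.

0.00160491 m/s


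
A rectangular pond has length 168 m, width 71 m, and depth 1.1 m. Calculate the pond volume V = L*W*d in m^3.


Base area = L * W = 168 * 71 = 11928 m^2
Volume = area * depth = 11928 * 1.1 = 13120.8 m^3

13120.8 m^3


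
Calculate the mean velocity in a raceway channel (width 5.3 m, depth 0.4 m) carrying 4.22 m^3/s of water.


Cross-sectional area = W * d = 5.3 * 0.4 = 2.12 m^2
Velocity = Q / A = 4.22 / 2.12 = 1.99057 m/s

1.99057 m/s


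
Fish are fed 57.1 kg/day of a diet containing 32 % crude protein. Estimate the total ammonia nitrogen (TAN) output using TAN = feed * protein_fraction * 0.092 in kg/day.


Protein in feed = 57.1 * 32/100 = 18.272 kg/day
TAN = protein * 0.092 = 18.272 * 0.092 = 1.681024 kg/day

1.681024 kg/day


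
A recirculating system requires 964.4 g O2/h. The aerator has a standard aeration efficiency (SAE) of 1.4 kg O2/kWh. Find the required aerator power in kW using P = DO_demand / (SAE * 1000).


SAE in g O2/kWh = 1.4 * 1000 = 1400 g/kWh
P = DO_demand / SAE_g = 964.4 / 1400 = 0.688857 kW

0.688857 kW


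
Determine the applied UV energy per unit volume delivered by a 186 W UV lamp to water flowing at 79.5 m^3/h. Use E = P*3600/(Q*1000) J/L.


Energy delivered per hour = 186 W * 3600 s = 669600 J/h
Volume treated per hour = 79.5 m^3/h * 1000 = 79500 L/h
dose = 669600 / 79500 = 8.42264 J/L

8.42264 J/L


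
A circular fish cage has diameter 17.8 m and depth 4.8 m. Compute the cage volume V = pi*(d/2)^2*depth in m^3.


r = d/2 = 17.8/2 = 8.9 m
Base area = pi*r^2 = pi*8.9^2 = 248.84555 m^2
Volume = 248.84555 * 4.8 = 1194.46 m^3

1194.46 m^3


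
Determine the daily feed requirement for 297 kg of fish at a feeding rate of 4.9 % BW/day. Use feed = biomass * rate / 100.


Feeding rate fraction = 4.9% / 100 = 0.049
Daily feed = 297 kg * 0.049 = 14.553 kg/day

14.553 kg/day


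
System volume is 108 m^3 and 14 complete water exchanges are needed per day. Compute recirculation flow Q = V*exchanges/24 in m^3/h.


Daily recirculation volume = 108 m^3 * 14 = 1512 m^3/day
Flow rate Q = daily volume / 24 h = 1512 / 24 = 63 m^3/h

63 m^3/h


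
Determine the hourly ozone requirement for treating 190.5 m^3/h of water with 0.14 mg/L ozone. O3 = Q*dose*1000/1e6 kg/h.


O3 demand (mg/h) = Q * dose * 1000 = 190.5 * 0.14 * 1000 = 26670 mg/h
Convert mg to kg: 26670 / 1e6 = 0.02667 kg/h

0.02667 kg/h


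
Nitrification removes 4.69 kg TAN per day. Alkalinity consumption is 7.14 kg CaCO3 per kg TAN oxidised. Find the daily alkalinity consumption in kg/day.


Alkalinity factor: 7.14 kg CaCO3 consumed per kg TAN nitrified
alk = 4.69 kg TAN * 7.14 = 33.4866 kg CaCO3/day

33.4866 kg CaCO3/day


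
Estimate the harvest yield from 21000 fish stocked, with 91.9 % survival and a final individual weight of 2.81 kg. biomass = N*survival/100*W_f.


Survivors = 21000 * 91.9/100 = 19299 fish
Harvest biomass = survivors * W_f = 19299 * 2.81 = 54230.19 kg

54230.19 kg


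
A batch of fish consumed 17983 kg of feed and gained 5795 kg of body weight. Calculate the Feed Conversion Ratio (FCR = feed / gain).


FCR = feed consumed / weight gained
FCR = 17983 kg / 5795 kg = 3.10319

3.10319


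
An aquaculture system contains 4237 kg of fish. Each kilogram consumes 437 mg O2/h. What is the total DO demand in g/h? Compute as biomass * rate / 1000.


Total O2 consumption (mg/h) = 4237 kg * 437 mg/(kg*h) = 1851569 mg/h
Convert to g/h: 1851569 / 1000 = 1851.569 g/h

1851.569 g/h


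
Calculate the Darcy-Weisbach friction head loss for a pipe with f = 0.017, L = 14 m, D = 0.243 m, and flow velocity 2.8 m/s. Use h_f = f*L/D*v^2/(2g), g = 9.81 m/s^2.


v^2 = 2.8^2 = 7.84 m^2/s^2
L/D = 14/0.243 = 57.613169
h_f = f*(L/D)*v^2/(2g) = 0.017 * 57.613169 * 7.84 / 19.62 = 0.39137 m

0.39137 m


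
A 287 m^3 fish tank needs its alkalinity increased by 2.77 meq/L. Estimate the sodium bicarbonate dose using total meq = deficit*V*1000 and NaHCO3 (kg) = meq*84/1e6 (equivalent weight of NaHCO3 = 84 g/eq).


Tank volume in L = 287 m^3 * 1000 = 287000 L
Total meq required = 2.77 meq/L * 287000 L = 794990 meq
NaHCO3 mass = 794990 meq * 84 mg/meq / 1e6 = 66.7792 kg

66.7792 kg


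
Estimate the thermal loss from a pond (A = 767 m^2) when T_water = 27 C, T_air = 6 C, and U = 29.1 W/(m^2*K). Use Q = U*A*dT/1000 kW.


Temperature difference dT = 27 - 6 = 21 K
Heat loss (W) = U * A * dT = 29.1 * 767 * 21 = 468713.7 W
Convert to kW: 468713.7 / 1000 = 468.7137 kW

468.7137 kW


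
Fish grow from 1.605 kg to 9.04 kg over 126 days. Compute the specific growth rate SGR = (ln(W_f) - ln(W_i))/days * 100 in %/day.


ln(W_f) = ln(9.04) = 2.2016592
ln(W_i) = ln(1.605) = 0.47312376
ln(W_f) - ln(W_i) = 2.2016592 - 0.47312376 = 1.7285354
SGR = 1.7285354 / 126 * 100 = 1.37185 %/day

1.37185 %/day


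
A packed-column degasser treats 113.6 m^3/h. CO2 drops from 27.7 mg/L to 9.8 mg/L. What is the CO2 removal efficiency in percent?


CO2_out / CO2_in = 9.8 / 27.7 = 0.35379061
Fraction remaining = 0.35379061
efficiency = (1 - 0.35379061) * 100 = 64.6209 %

64.6209 %


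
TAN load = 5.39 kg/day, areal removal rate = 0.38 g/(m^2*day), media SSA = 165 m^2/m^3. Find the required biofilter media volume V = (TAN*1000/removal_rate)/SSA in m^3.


A = 5.39*1000 / 0.38 = 14184.211 m^2
V = 14184.211 / 165 = 85.9649

85.9649 m^3


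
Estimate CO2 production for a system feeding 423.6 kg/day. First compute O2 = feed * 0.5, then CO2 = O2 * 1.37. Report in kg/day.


O2 = 423.6 * 0.5 = 211.8
CO2 = 211.8 * 1.37 = 290.166

290.166 kg/day


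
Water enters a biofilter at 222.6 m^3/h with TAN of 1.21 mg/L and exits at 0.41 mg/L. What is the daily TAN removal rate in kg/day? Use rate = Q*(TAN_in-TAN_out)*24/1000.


Concentration drop: TAN_in - TAN_out = 1.21 - 0.41 = 0.8 mg/L
Hourly TAN removed = Q * dTAN = 222.6 m^3/h * 0.8 mg/L = 178.08 g/h  (m^3/h * mg/L = g/h)
Daily TAN removed = 178.08 * 24 = 4273.92 g/day
Convert to kg/day: 4273.92 / 1000 = 4.27392 kg/day

4.27392 kg/day


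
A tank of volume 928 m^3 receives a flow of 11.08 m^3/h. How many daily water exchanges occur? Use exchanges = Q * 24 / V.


Daily flow volume = 11.08 m^3/h * 24 h = 265.92 m^3/day
Exchanges = daily flow / tank volume = 265.92 / 928 = 0.286552 exchanges/day

0.286552 exchanges/day


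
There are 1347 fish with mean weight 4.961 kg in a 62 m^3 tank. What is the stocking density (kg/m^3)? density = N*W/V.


Total biomass = 1347 fish * 4.961 kg = 6682.467 kg
Density = total biomass / volume = 6682.467 / 62 = 107.782 kg/m^3

107.782 kg/m^3


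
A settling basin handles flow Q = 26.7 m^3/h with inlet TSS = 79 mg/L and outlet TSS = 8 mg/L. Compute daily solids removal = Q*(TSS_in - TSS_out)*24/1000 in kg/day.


Concentration drop: TSS_in - TSS_out = 79 - 8 = 71 mg/L
Hourly solids removed = Q * dTSS = 26.7 m^3/h * 71 mg/L = 1895.7 g/h  (m^3/h * mg/L = g/h)
Daily solids removed = 1895.7 * 24 = 45496.8 g/day
Convert g to kg: 45496.8 / 1000 = 45.4968 kg/day

45.4968 kg/day


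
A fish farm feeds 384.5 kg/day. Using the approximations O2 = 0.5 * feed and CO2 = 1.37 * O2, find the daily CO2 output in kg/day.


O2 = 384.5 * 0.5 = 192.25
CO2 = 192.25 * 1.37 = 263.3825

263.3825 kg/day


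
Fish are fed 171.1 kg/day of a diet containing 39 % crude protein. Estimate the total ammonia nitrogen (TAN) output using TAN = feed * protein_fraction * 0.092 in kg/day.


Protein in feed = 171.1 * 39/100 = 66.729 kg/day
TAN = protein * 0.092 = 66.729 * 0.092 = 6.139068 kg/day

6.139068 kg/day


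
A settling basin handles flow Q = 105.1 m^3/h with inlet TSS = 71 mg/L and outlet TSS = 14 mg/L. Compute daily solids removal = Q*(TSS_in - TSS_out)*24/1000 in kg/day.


Concentration drop: TSS_in - TSS_out = 71 - 14 = 57 mg/L
Hourly solids removed = Q * dTSS = 105.1 m^3/h * 57 mg/L = 5990.7 g/h  (m^3/h * mg/L = g/h)
Daily solids removed = 5990.7 * 24 = 143776.8 g/day
Convert g to kg: 143776.8 / 1000 = 143.7768 kg/day

143.7768 kg/day


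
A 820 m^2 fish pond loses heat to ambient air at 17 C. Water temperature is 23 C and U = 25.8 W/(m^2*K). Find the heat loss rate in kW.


Temperature difference dT = 23 - 17 = 6 K
Heat loss (W) = U * A * dT = 25.8 * 820 * 6 = 126936 W
Convert to kW: 126936 / 1000 = 126.936 kW

126.936 kW


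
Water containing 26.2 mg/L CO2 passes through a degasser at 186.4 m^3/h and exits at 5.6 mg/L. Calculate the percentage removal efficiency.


CO2_out / CO2_in = 5.6 / 26.2 = 0.21374046
Fraction remaining = 0.21374046
efficiency = (1 - 0.21374046) * 100 = 78.626 %

78.626 %


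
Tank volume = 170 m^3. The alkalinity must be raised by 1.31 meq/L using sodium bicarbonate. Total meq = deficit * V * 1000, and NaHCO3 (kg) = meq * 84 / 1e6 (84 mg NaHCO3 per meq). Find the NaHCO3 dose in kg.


Tank volume in L = 170 m^3 * 1000 = 170000 L
Total meq required = 1.31 meq/L * 170000 L = 222700 meq
NaHCO3 mass = 222700 meq * 84 mg/meq / 1e6 = 18.7068 kg

18.7068 kg


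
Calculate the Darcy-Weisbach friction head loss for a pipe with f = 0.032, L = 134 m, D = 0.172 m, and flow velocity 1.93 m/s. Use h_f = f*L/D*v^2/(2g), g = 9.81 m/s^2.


v^2 = 1.93^2 = 3.7249 m^2/s^2
L/D = 134/0.172 = 779.06977
h_f = f*(L/D)*v^2/(2g) = 0.032 * 779.06977 * 3.7249 / 19.62 = 4.73306 m

4.73306 m


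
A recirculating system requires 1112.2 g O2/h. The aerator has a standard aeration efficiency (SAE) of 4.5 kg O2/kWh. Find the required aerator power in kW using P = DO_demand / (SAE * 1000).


SAE in g O2/kWh = 4.5 * 1000 = 4500 g/kWh
P = DO_demand / SAE_g = 1112.2 / 4500 = 0.247156 kW

0.247156 kW


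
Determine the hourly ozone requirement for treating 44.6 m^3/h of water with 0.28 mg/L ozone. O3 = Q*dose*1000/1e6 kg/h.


O3 demand (mg/h) = Q * dose * 1000 = 44.6 * 0.28 * 1000 = 12488 mg/h
Convert mg to kg: 12488 / 1e6 = 0.012488 kg/h

0.012488 kg/h


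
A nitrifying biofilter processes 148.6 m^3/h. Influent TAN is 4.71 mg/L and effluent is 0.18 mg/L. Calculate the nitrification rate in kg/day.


Concentration drop: TAN_in - TAN_out = 4.71 - 0.18 = 4.53 mg/L
Hourly TAN removed = Q * dTAN = 148.6 m^3/h * 4.53 mg/L = 673.158 g/h  (m^3/h * mg/L = g/h)
Daily TAN removed = 673.158 * 24 = 16155.792 g/day
Convert to kg/day: 16155.792 / 1000 = 16.155792 kg/day

16.155792 kg/day


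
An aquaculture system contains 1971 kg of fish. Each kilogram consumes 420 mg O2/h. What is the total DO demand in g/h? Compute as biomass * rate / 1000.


Total O2 consumption (mg/h) = 1971 kg * 420 mg/(kg*h) = 827820 mg/h
Convert to g/h: 827820 / 1000 = 827.82 g/h

827.82 g/h


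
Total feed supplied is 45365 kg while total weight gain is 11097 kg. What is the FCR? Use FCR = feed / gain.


FCR = feed consumed / weight gained
FCR = 45365 kg / 11097 kg = 4.08804

4.08804


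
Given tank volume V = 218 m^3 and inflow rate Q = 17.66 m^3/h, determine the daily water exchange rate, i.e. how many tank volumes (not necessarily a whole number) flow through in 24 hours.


Daily flow volume = 17.66 m^3/h * 24 h = 423.84 m^3/day
Exchanges = daily flow / tank volume = 423.84 / 218 = 1.94422 exchanges/day

1.94422 exchanges/day


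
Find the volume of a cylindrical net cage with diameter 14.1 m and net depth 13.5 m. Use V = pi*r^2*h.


r = d/2 = 14.1/2 = 7.05 m
Base area = pi*r^2 = pi*7.05^2 = 156.14501 m^2
Volume = 156.14501 * 13.5 = 2107.96 m^3

2107.96 m^3


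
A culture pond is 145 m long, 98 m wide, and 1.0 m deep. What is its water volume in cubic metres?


Base area = L * W = 145 * 98 = 14210 m^2
Volume = area * depth = 14210 * 1.0 = 14210 m^3

14210 m^3


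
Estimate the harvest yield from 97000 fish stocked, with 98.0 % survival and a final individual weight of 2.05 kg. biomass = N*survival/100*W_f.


Survivors = 97000 * 98.0/100 = 95060 fish
Harvest biomass = survivors * W_f = 95060 * 2.05 = 194873 kg

194873 kg


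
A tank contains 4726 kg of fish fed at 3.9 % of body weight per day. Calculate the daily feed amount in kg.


Feeding rate fraction = 3.9% / 100 = 0.039
Daily feed = 4726 kg * 0.039 = 184.314 kg/day

184.314 kg/day


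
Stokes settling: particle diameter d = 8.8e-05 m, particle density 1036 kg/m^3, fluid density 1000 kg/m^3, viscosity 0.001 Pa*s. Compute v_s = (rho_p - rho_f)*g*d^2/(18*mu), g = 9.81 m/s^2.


Density difference: rho_p - rho_f = 1036 - 1000 = 36 kg/m^3
d^2 = (8.8e-05)^2 = 7.744e-09 m^2
Numerator = (rho_p - rho_f) * g * d^2 = 36 * 9.81 * 7.744e-09 = 2.734871e-06
Denominator = 18 * mu = 18 * 0.001 = 0.018
v_s = 2.734871e-06 / 0.018 = 1.51937e-04 m/s
Check: Re = rho_f * v_s * d / mu = 1000 * 1.51937e-04 * 8.8e-05 / 0.001 = 0.0134 < 1, so Stokes' law applies.

1.51937e-04 m/s


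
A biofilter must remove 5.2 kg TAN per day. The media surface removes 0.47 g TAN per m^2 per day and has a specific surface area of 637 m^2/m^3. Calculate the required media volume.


A = 5.2*1000 / 0.47 = 11063.83 m^2
V = 11063.83 / 637 = 17.3686

17.3686 m^3


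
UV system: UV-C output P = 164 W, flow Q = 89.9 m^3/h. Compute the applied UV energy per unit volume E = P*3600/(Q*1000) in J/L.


Energy delivered per hour = 164 W * 3600 s = 590400 J/h
Volume treated per hour = 89.9 m^3/h * 1000 = 89900 L/h
dose = 590400 / 89900 = 6.5673 J/L

6.5673 J/L


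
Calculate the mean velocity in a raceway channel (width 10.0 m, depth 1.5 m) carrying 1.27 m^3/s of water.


Cross-sectional area = W * d = 10.0 * 1.5 = 15 m^2
Velocity = Q / A = 1.27 / 15 = 0.0846667 m/s

0.0846667 m/s


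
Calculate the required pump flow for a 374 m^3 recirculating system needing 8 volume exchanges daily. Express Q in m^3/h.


Daily recirculation volume = 374 m^3 * 8 = 2992 m^3/day
Flow rate Q = daily volume / 24 h = 2992 / 24 = 124.667 m^3/h

124.667 m^3/h


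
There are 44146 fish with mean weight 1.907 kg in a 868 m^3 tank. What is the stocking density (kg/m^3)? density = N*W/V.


Total biomass = 44146 fish * 1.907 kg = 84186.422 kg
Density = total biomass / volume = 84186.422 / 868 = 96.989 kg/m^3

96.989 kg/m^3


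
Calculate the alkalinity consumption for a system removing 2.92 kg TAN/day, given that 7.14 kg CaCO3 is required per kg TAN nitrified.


Alkalinity factor: 7.14 kg CaCO3 consumed per kg TAN nitrified
alk = 2.92 kg TAN * 7.14 = 20.8488 kg CaCO3/day

20.8488 kg CaCO3/day


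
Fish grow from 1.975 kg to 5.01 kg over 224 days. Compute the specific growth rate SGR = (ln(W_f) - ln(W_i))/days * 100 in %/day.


ln(W_f) = ln(5.01) = 1.6114359
ln(W_i) = ln(1.975) = 0.6805684
ln(W_f) - ln(W_i) = 1.6114359 - 0.6805684 = 0.9308675
SGR = 0.9308675 / 224 * 100 = 0.415566 %/day

0.415566 %/day


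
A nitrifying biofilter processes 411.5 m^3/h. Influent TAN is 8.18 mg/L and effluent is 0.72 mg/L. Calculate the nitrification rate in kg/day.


Concentration drop: TAN_in - TAN_out = 8.18 - 0.72 = 7.46 mg/L
Hourly TAN removed = Q * dTAN = 411.5 m^3/h * 7.46 mg/L = 3069.79 g/h  (m^3/h * mg/L = g/h)
Daily TAN removed = 3069.79 * 24 = 73674.96 g/day
Convert to kg/day: 73674.96 / 1000 = 73.67496 kg/day

73.67496 kg/day


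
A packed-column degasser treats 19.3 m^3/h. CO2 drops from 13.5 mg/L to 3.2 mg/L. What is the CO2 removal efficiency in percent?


CO2_out / CO2_in = 3.2 / 13.5 = 0.23703704
Fraction remaining = 0.23703704
efficiency = (1 - 0.23703704) * 100 = 76.2963 %

76.2963 %


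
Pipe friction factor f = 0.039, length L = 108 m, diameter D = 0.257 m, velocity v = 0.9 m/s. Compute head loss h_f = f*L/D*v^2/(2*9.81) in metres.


v^2 = 0.9^2 = 0.81 m^2/s^2
L/D = 108/0.257 = 420.23346
h_f = f*(L/D)*v^2/(2g) = 0.039 * 420.23346 * 0.81 / 19.62 = 0.676614 m

0.676614 m


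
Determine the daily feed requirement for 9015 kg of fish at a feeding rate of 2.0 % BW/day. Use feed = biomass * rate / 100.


Feeding rate fraction = 2.0% / 100 = 0.02
Daily feed = 9015 kg * 0.02 = 180.3 kg/day

180.3 kg/day


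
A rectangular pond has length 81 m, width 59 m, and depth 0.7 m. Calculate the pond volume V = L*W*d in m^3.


Base area = L * W = 81 * 59 = 4779 m^2
Volume = area * depth = 4779 * 0.7 = 3345.3 m^3

3345.3 m^3


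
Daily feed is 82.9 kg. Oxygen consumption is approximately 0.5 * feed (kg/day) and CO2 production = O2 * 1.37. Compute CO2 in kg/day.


O2 = 82.9 * 0.5 = 41.45
CO2 = 41.45 * 1.37 = 56.7865

56.7865 kg/day


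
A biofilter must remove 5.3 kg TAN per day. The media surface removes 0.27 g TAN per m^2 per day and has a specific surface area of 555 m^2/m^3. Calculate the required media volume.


A = 5.3*1000 / 0.27 = 19629.63 m^2
V = 19629.63 / 555 = 35.3687

35.3687 m^3


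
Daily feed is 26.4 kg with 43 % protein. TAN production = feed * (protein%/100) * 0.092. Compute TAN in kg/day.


Protein in feed = 26.4 * 43/100 = 11.352 kg/day
TAN = protein * 0.092 = 11.352 * 0.092 = 1.044384 kg/day

1.044384 kg/day


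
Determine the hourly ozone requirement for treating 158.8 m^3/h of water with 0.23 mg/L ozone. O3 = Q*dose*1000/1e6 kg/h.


O3 demand (mg/h) = Q * dose * 1000 = 158.8 * 0.23 * 1000 = 36524 mg/h
Convert mg to kg: 36524 / 1e6 = 0.036524 kg/h

0.036524 kg/h


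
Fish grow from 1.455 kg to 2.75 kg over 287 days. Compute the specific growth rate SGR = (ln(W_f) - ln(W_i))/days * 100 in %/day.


ln(W_f) = ln(2.75) = 1.0116009
ln(W_i) = ln(1.455) = 0.3750059
ln(W_f) - ln(W_i) = 1.0116009 - 0.3750059 = 0.636595
SGR = 0.636595 / 287 * 100 = 0.22181 %/day

0.22181 %/day


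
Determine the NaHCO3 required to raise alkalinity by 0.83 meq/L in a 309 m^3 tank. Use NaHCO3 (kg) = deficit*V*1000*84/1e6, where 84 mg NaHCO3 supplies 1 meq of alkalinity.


Tank volume in L = 309 m^3 * 1000 = 309000 L
Total meq required = 0.83 meq/L * 309000 L = 256470 meq
NaHCO3 mass = 256470 meq * 84 mg/meq / 1e6 = 21.5435 kg

21.5435 kg


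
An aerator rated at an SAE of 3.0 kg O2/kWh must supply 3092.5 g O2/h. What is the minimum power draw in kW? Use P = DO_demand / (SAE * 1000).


SAE in g O2/kWh = 3.0 * 1000 = 3000 g/kWh
P = DO_demand / SAE_g = 3092.5 / 3000 = 1.03083 kW

1.03083 kW


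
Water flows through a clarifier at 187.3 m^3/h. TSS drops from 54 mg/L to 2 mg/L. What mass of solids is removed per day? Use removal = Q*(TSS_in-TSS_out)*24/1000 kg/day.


Concentration drop: TSS_in - TSS_out = 54 - 2 = 52 mg/L
Hourly solids removed = Q * dTSS = 187.3 m^3/h * 52 mg/L = 9739.6 g/h  (m^3/h * mg/L = g/h)
Daily solids removed = 9739.6 * 24 = 233750.4 g/day
Convert g to kg: 233750.4 / 1000 = 233.7504 kg/day

233.7504 kg/day


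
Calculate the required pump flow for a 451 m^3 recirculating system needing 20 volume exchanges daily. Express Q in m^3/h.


Daily recirculation volume = 451 m^3 * 20 = 9020 m^3/day
Flow rate Q = daily volume / 24 h = 9020 / 24 = 375.833 m^3/h

375.833 m^3/h


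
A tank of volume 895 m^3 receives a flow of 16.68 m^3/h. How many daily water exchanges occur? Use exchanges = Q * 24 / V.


Daily flow volume = 16.68 m^3/h * 24 h = 400.32 m^3/day
Exchanges = daily flow / tank volume = 400.32 / 895 = 0.447285 exchanges/day

0.447285 exchanges/day


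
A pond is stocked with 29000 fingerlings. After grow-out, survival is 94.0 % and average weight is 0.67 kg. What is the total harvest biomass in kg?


Survivors = 29000 * 94.0/100 = 27260 fish
Harvest biomass = survivors * W_f = 27260 * 0.67 = 18264.2 kg

18264.2 kg


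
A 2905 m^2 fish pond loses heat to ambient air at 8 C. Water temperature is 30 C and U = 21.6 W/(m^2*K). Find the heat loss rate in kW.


Temperature difference dT = 30 - 8 = 22 K
Heat loss (W) = U * A * dT = 21.6 * 2905 * 22 = 1380456 W
Convert to kW: 1380456 / 1000 = 1380.456 kW

1380.456 kW


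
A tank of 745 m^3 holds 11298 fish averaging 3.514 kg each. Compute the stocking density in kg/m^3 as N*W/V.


Total biomass = 11298 fish * 3.514 kg = 39701.172 kg
Density = total biomass / volume = 39701.172 / 745 = 53.2902 kg/m^3

53.2902 kg/m^3
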